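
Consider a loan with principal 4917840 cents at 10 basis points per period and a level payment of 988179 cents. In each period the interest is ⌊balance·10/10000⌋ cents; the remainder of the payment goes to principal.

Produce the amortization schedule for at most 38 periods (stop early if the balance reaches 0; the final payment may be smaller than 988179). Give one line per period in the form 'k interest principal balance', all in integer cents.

1. interest=⌊4917840·10/10000⌋=4917; principal=988179-4917=983262; balance=4917840-983262=3934578
2. interest=⌊3934578·10/10000⌋=3934; principal=988179-3934=984245; balance=3934578-984245=2950333
3. interest=⌊2950333·10/10000⌋=2950; principal=988179-2950=985229; balance=2950333-985229=1965104
4. interest=⌊1965104·10/10000⌋=1965; principal=988179-1965=986214; balance=1965104-986214=978890
5. interest=⌊978890·10/10000⌋=978; principal=min(988179-978,978890)=978890; balance=978890-978890=0

1 4917 983262 3934578
2 3934 984245 2950333
3 2950 985229 1965104
4 1965 986214 978890
5 978 978890 0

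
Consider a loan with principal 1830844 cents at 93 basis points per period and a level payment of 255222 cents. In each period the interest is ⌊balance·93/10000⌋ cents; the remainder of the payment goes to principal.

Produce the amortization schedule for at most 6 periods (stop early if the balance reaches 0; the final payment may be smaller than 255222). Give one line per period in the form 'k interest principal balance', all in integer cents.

1. interest=⌊1830844·93/10000⌋=17026; principal=255222-17026=238196; balance=1830844-238196=1592648
2. interest=⌊1592648·93/10000⌋=14811; principal=255222-14811=240411; balance=1592648-240411=1352237
3. interest=⌊1352237·93/10000⌋=12575; principal=255222-12575=242647; balance=1352237-242647=1109590
4. interest=⌊1109590·93/10000⌋=10319; principal=255222-10319=244903; balance=1109590-244903=864687
5. interest=⌊864687·93/10000⌋=8041; principal=255222-8041=247181; balance=864687-247181=617506
6. interest=⌊617506·93/10000⌋=5742; principal=255222-5742=249480; balance=617506-249480=368026

1 17026 238196 1592648
2 14811 240411 1352237
3 12575 242647 1109590
4 10319 244903 864687
5 8041 247181 617506
6 5742 249480 368026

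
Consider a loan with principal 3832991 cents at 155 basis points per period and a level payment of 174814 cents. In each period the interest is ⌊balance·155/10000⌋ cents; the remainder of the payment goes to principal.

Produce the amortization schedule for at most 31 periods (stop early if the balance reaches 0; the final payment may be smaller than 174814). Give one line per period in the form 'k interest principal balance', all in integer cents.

1. interest=⌊3832991·155/10000⌋=59411; principal=174814-59411=115403; balance=3832991-115403=3717588
2. interest=⌊3717588·155/10000⌋=57622; principal=174814-57622=117192; balance=3717588-117192=3600396
3. interest=⌊3600396·155/10000⌋=55806; principal=174814-55806=119008; balance=3600396-119008=3481388
4. interest=⌊3481388·155/10000⌋=53961; principal=174814-53961=120853; balance=3481388-120853=3360535
5. interest=⌊3360535·155/10000⌋=52088; principal=174814-52088=122726; balance=3360535-122726=3237809
6. interest=⌊3237809·155/10000⌋=50186; principal=174814-50186=124628; balance=3237809-124628=3113181
7. interest=⌊3113181·155/10000⌋=48254; principal=174814-48254=126560; balance=3113181-126560=2986621
8. interest=⌊2986621·155/10000⌋=46292; principal=174814-46292=128522; balance=2986621-128522=2858099
9. interest=⌊2858099·155/10000⌋=44300; principal=174814-44300=130514; balance=2858099-130514=2727585
10. interest=⌊2727585·155/10000⌋=42277; principal=174814-42277=132537; balance=2727585-132537=2595048
11. interest=⌊2595048·155/10000⌋=40223; principal=174814-40223=134591; balance=2595048-134591=2460457
12. interest=⌊2460457·155/10000⌋=38137; principal=174814-38137=136677; balance=2460457-136677=2323780
13. interest=⌊2323780·155/10000⌋=36018; principal=174814-36018=138796; balance=2323780-138796=2184984
14. interest=⌊2184984·155/10000⌋=33867; principal=174814-33867=140947; balance=2184984-140947=2044037
15. interest=⌊2044037·155/10000⌋=31682; principal=174814-31682=143132; balance=2044037-143132=1900905
16. interest=⌊1900905·155/10000⌋=29464; principal=174814-29464=145350; balance=1900905-145350=1755555
17. interest=⌊1755555·155/10000⌋=27211; principal=174814-27211=147603; balance=1755555-147603=1607952
18. interest=⌊1607952·155/10000⌋=24923; principal=174814-24923=149891; balance=1607952-149891=1458061
19. interest=⌊1458061·155/10000⌋=22599; principal=174814-22599=152215; balance=1458061-152215=1305846
20. interest=⌊1305846·155/10000⌋=20240; principal=174814-20240=154574; balance=1305846-154574=1151272
21. interest=⌊1151272·155/10000⌋=17844; principal=174814-17844=156970; balance=1151272-156970=994302
22. interest=⌊994302·155/10000⌋=15411; principal=174814-15411=159403; balance=994302-159403=834899
23. interest=⌊834899·155/10000⌋=12940; principal=174814-12940=161874; balance=834899-161874=673025
24. interest=⌊673025·155/10000⌋=10431; principal=174814-10431=164383; balance=673025-164383=508642
25. interest=⌊508642·155/10000⌋=7883; principal=174814-7883=166931; balance=508642-166931=341711
26. interest=⌊341711·155/10000⌋=5296; principal=174814-5296=169518; balance=341711-169518=172193
27. interest=⌊172193·155/10000⌋=2668; principal=174814-2668=172146; balance=172193-172146=47
28. interest=⌊47·155/10000⌋=0; principal=min(174814-0,47)=47; balance=47-47=0

1 59411 115403 3717588
2 57622 117192 3600396
3 55806 119008 3481388
4 53961 120853 3360535
5 52088 122726 3237809
6 50186 124628 3113181
7 48254 126560 2986621
8 46292 128522 2858099
9 44300 130514 2727585
10 42277 132537 2595048
11 40223 134591 2460457
12 38137 136677 2323780
13 36018 138796 2184984
14 33867 140947 2044037
15 31682 143132 1900905
16 29464 145350 1755555
17 27211 147603 1607952
18 24923 149891 1458061
19 22599 152215 1305846
20 20240 154574 1151272
21 17844 156970 994302
22 15411 159403 834899
23 12940 161874 673025
24 10431 164383 508642
25 7883 166931 341711
26 5296 169518 172193
27 2668 172146 47
28 0 47 0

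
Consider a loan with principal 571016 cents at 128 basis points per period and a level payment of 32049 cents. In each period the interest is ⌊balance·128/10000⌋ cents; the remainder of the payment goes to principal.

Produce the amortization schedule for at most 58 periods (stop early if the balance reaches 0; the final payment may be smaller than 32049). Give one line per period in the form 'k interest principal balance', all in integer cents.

1 7309 24740 546276
2 6992 25057 521219
3 6671 25378 495841
4 6346 25703 470138
5 6017 26032 444106
6 5684 26365 417741
7 5347 26702 391039
8 5005 27044 363995
9 4659 27390 336605
10 4308 27741 308864
11 3953 28096 280768
12 3593 28456 252312
13 3229 28820 223492
14 2860 29189 194303
15 2487 29562 164741
16 2108 29941 134800
17 1725 30324 104476
18 1337 30712 73764
19 944 31105 42659
20 546 31503 11156
21 142 11156 0

1. interest=⌊571016·128/10000⌋=7309; principal=32049-7309=24740; balance=571016-24740=546276
2. interest=⌊546276·128/10000⌋=6992; principal=32049-6992=25057; balance=546276-25057=521219
3. interest=⌊521219·128/10000⌋=6671; principal=32049-6671=25378; balance=521219-25378=495841
4. interest=⌊495841·128/10000⌋=6346; principal=32049-6346=25703; balance=495841-25703=470138
5. interest=⌊470138·128/10000⌋=6017; principal=32049-6017=26032; balance=470138-26032=444106
6. interest=⌊444106·128/10000⌋=5684; principal=32049-5684=26365; balance=444106-26365=417741
7. interest=⌊417741·128/10000⌋=5347; principal=32049-5347=26702; balance=417741-26702=391039
8. interest=⌊391039·128/10000⌋=5005; principal=32049-5005=27044; balance=391039-27044=363995
9. interest=⌊363995·128/10000⌋=4659; principal=32049-4659=27390; balance=363995-27390=336605
10. interest=⌊336605·128/10000⌋=4308; principal=32049-4308=27741; balance=336605-27741=308864
11. interest=⌊308864·128/10000⌋=3953; principal=32049-3953=28096; balance=308864-28096=280768
12. interest=⌊280768·128/10000⌋=3593; principal=32049-3593=28456; balance=280768-28456=252312
13. interest=⌊252312·128/10000⌋=3229; principal=32049-3229=28820; balance=252312-28820=223492
14. interest=⌊223492·128/10000⌋=2860; principal=32049-2860=29189; balance=223492-29189=194303
15. interest=⌊194303·128/10000⌋=2487; principal=32049-2487=29562; balance=194303-29562=164741
16. interest=⌊164741·128/10000⌋=2108; principal=32049-2108=29941; balance=164741-29941=134800
17. interest=⌊134800·128/10000⌋=1725; principal=32049-1725=30324; balance=134800-30324=104476
18. interest=⌊104476·128/10000⌋=1337; principal=32049-1337=30712; balance=104476-30712=73764
19. interest=⌊73764·128/10000⌋=944; principal=32049-944=31105; balance=73764-31105=42659
20. interest=⌊42659·128/10000⌋=546; principal=32049-546=31503; balance=42659-31503=11156
21. interest=⌊11156·128/10000⌋=142; principal=min(32049-142,11156)=11156; balance=11156-11156=0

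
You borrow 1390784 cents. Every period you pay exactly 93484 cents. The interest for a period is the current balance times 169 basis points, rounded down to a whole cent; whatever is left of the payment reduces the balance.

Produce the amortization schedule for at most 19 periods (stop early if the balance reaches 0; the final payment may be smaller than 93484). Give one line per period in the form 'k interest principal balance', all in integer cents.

1 23504 69980 1320804
2 22321 71163 1249641
3 21118 72366 1177275
4 19895 73589 1103686
5 18652 74832 1028854
6 17387 76097 952757
7 16101 77383 875374
8 14793 78691 796683
9 13463 80021 716662
10 12111 81373 635289
11 10736 82748 552541
12 9337 84147 468394
13 7915 85569 382825
14 6469 87015 295810
15 4999 88485 207325
16 3503 89981 117344
17 1983 91501 25843
18 436 25843 0

1. interest=⌊1390784·169/10000⌋=23504; principal=93484-23504=69980; balance=1390784-69980=1320804
2. interest=⌊1320804·169/10000⌋=22321; principal=93484-22321=71163; balance=1320804-71163=1249641
3. interest=⌊1249641·169/10000⌋=21118; principal=93484-21118=72366; balance=1249641-72366=1177275
4. interest=⌊1177275·169/10000⌋=19895; principal=93484-19895=73589; balance=1177275-73589=1103686
5. interest=⌊1103686·169/10000⌋=18652; principal=93484-18652=74832; balance=1103686-74832=1028854
6. interest=⌊1028854·169/10000⌋=17387; principal=93484-17387=76097; balance=1028854-76097=952757
7. interest=⌊952757·169/10000⌋=16101; principal=93484-16101=77383; balance=952757-77383=875374
8. interest=⌊875374·169/10000⌋=14793; principal=93484-14793=78691; balance=875374-78691=796683
9. interest=⌊796683·169/10000⌋=13463; principal=93484-13463=80021; balance=796683-80021=716662
10. interest=⌊716662·169/10000⌋=12111; principal=93484-12111=81373; balance=716662-81373=635289
11. interest=⌊635289·169/10000⌋=10736; principal=93484-10736=82748; balance=635289-82748=552541
12. interest=⌊552541·169/10000⌋=9337; principal=93484-9337=84147; balance=552541-84147=468394
13. interest=⌊468394·169/10000⌋=7915; principal=93484-7915=85569; balance=468394-85569=382825
14. interest=⌊382825·169/10000⌋=6469; principal=93484-6469=87015; balance=382825-87015=295810
15. interest=⌊295810·169/10000⌋=4999; principal=93484-4999=88485; balance=295810-88485=207325
16. interest=⌊207325·169/10000⌋=3503; principal=93484-3503=89981; balance=207325-89981=117344
17. interest=⌊117344·169/10000⌋=1983; principal=93484-1983=91501; balance=117344-91501=25843
18. interest=⌊25843·169/10000⌋=436; principal=min(93484-436,25843)=25843; balance=25843-25843=0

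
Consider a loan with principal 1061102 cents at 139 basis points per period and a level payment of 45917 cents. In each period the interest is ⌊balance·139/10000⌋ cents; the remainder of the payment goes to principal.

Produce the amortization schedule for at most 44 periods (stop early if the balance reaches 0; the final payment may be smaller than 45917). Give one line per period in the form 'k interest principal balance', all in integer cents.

1 14749 31168 1029934
2 14316 31601 998333
3 13876 32041 966292
4 13431 32486 933806
5 12979 32938 900868
6 12522 33395 867473
7 12057 33860 833613
8 11587 34330 799283
9 11110 34807 764476
10 10626 35291 729185
11 10135 35782 693403
12 9638 36279 657124
13 9134 36783 620341
14 8622 37295 583046
15 8104 37813 545233
16 7578 38339 506894
17 7045 38872 468022
18 6505 39412 428610
19 5957 39960 388650
20 5402 40515 348135
21 4839 41078 307057
22 4268 41649 265408
23 3689 42228 223180
24 3102 42815 180365
25 2507 43410 136955
26 1903 44014 92941
27 1291 44626 48315
28 671 45246 3069
29 42 3069 0

1. interest=⌊1061102·139/10000⌋=14749; principal=45917-14749=31168; balance=1061102-31168=1029934
2. interest=⌊1029934·139/10000⌋=14316; principal=45917-14316=31601; balance=1029934-31601=998333
3. interest=⌊998333·139/10000⌋=13876; principal=45917-13876=32041; balance=998333-32041=966292
4. interest=⌊966292·139/10000⌋=13431; principal=45917-13431=32486; balance=966292-32486=933806
5. interest=⌊933806·139/10000⌋=12979; principal=45917-12979=32938; balance=933806-32938=900868
6. interest=⌊900868·139/10000⌋=12522; principal=45917-12522=33395; balance=900868-33395=867473
7. interest=⌊867473·139/10000⌋=12057; principal=45917-12057=33860; balance=867473-33860=833613
8. interest=⌊833613·139/10000⌋=11587; principal=45917-11587=34330; balance=833613-34330=799283
9. interest=⌊799283·139/10000⌋=11110; principal=45917-11110=34807; balance=799283-34807=764476
10. interest=⌊764476·139/10000⌋=10626; principal=45917-10626=35291; balance=764476-35291=729185
11. interest=⌊729185·139/10000⌋=10135; principal=45917-10135=35782; balance=729185-35782=693403
12. interest=⌊693403·139/10000⌋=9638; principal=45917-9638=36279; balance=693403-36279=657124
13. interest=⌊657124·139/10000⌋=9134; principal=45917-9134=36783; balance=657124-36783=620341
14. interest=⌊620341·139/10000⌋=8622; principal=45917-8622=37295; balance=620341-37295=583046
15. interest=⌊583046·139/10000⌋=8104; principal=45917-8104=37813; balance=583046-37813=545233
16. interest=⌊545233·139/10000⌋=7578; principal=45917-7578=38339; balance=545233-38339=506894
17. interest=⌊506894·139/10000⌋=7045; principal=45917-7045=38872; balance=506894-38872=468022
18. interest=⌊468022·139/10000⌋=6505; principal=45917-6505=39412; balance=468022-39412=428610
19. interest=⌊428610·139/10000⌋=5957; principal=45917-5957=39960; balance=428610-39960=388650
20. interest=⌊388650·139/10000⌋=5402; principal=45917-5402=40515; balance=388650-40515=348135
21. interest=⌊348135·139/10000⌋=4839; principal=45917-4839=41078; balance=348135-41078=307057
22. interest=⌊307057·139/10000⌋=4268; principal=45917-4268=41649; balance=307057-41649=265408
23. interest=⌊265408·139/10000⌋=3689; principal=45917-3689=42228; balance=265408-42228=223180
24. interest=⌊223180·139/10000⌋=3102; principal=45917-3102=42815; balance=223180-42815=180365
25. interest=⌊180365·139/10000⌋=2507; principal=45917-2507=43410; balance=180365-43410=136955
26. interest=⌊136955·139/10000⌋=1903; principal=45917-1903=44014; balance=136955-44014=92941
27. interest=⌊92941·139/10000⌋=1291; principal=45917-1291=44626; balance=92941-44626=48315
28. interest=⌊48315·139/10000⌋=671; principal=45917-671=45246; balance=48315-45246=3069
29. interest=⌊3069·139/10000⌋=42; principal=min(45917-42,3069)=3069; balance=3069-3069=0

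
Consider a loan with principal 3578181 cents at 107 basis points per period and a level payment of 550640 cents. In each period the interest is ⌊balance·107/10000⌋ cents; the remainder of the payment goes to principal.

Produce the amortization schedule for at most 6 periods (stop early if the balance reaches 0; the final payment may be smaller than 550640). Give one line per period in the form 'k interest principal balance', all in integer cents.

1 38286 512354 3065827
2 32804 517836 2547991
3 27263 523377 2024614
4 21663 528977 1495637
5 16003 534637 961000
6 10282 540358 420642

1. interest=⌊3578181·107/10000⌋=38286; principal=550640-38286=512354; balance=3578181-512354=3065827
2. interest=⌊3065827·107/10000⌋=32804; principal=550640-32804=517836; balance=3065827-517836=2547991
3. interest=⌊2547991·107/10000⌋=27263; principal=550640-27263=523377; balance=2547991-523377=2024614
4. interest=⌊2024614·107/10000⌋=21663; principal=550640-21663=528977; balance=2024614-528977=1495637
5. interest=⌊1495637·107/10000⌋=16003; principal=550640-16003=534637; balance=1495637-534637=961000
6. interest=⌊961000·107/10000⌋=10282; principal=550640-10282=540358; balance=961000-540358=420642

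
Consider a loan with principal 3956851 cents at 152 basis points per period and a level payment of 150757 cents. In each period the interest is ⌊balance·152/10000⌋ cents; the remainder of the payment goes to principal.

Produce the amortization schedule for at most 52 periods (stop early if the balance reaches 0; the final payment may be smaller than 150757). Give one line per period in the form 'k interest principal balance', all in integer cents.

1. interest=⌊3956851·152/10000⌋=60144; principal=150757-60144=90613; balance=3956851-90613=3866238
2. interest=⌊3866238·152/10000⌋=58766; principal=150757-58766=91991; balance=3866238-91991=3774247
3. interest=⌊3774247·152/10000⌋=57368; principal=150757-57368=93389; balance=3774247-93389=3680858
4. interest=⌊3680858·152/10000⌋=55949; principal=150757-55949=94808; balance=3680858-94808=3586050
5. interest=⌊3586050·152/10000⌋=54507; principal=150757-54507=96250; balance=3586050-96250=3489800
6. interest=⌊3489800·152/10000⌋=53044; principal=150757-53044=97713; balance=3489800-97713=3392087
7. interest=⌊3392087·152/10000⌋=51559; principal=150757-51559=99198; balance=3392087-99198=3292889
8. interest=⌊3292889·152/10000⌋=50051; principal=150757-50051=100706; balance=3292889-100706=3192183
9. interest=⌊3192183·152/10000⌋=48521; principal=150757-48521=102236; balance=3192183-102236=3089947
10. interest=⌊3089947·152/10000⌋=46967; principal=150757-46967=103790; balance=3089947-103790=2986157
11. interest=⌊2986157·152/10000⌋=45389; principal=150757-45389=105368; balance=2986157-105368=2880789
12. interest=⌊2880789·152/10000⌋=43787; principal=150757-43787=106970; balance=2880789-106970=2773819
13. interest=⌊2773819·152/10000⌋=42162; principal=150757-42162=108595; balance=2773819-108595=2665224
14. interest=⌊2665224·152/10000⌋=40511; principal=150757-40511=110246; balance=2665224-110246=2554978
15. interest=⌊2554978·152/10000⌋=38835; principal=150757-38835=111922; balance=2554978-111922=2443056
16. interest=⌊2443056·152/10000⌋=37134; principal=150757-37134=113623; balance=2443056-113623=2329433
17. interest=⌊2329433·152/10000⌋=35407; principal=150757-35407=115350; balance=2329433-115350=2214083
18. interest=⌊2214083·152/10000⌋=33654; principal=150757-33654=117103; balance=2214083-117103=2096980
19. interest=⌊2096980·152/10000⌋=31874; principal=150757-31874=118883; balance=2096980-118883=1978097
20. interest=⌊1978097·152/10000⌋=30067; principal=150757-30067=120690; balance=1978097-120690=1857407
21. interest=⌊1857407·152/10000⌋=28232; principal=150757-28232=122525; balance=1857407-122525=1734882
22. interest=⌊1734882·152/10000⌋=26370; principal=150757-26370=124387; balance=1734882-124387=1610495
23. interest=⌊1610495·152/10000⌋=24479; principal=150757-24479=126278; balance=1610495-126278=1484217
24. interest=⌊1484217·152/10000⌋=22560; principal=150757-22560=128197; balance=1484217-128197=1356020
25. interest=⌊1356020·152/10000⌋=20611; principal=150757-20611=130146; balance=1356020-130146=1225874
26. interest=⌊1225874·152/10000⌋=18633; principal=150757-18633=132124; balance=1225874-132124=1093750
27. interest=⌊1093750·152/10000⌋=16625; principal=150757-16625=134132; balance=1093750-134132=959618
28. interest=⌊959618·152/10000⌋=14586; principal=150757-14586=136171; balance=959618-136171=823447
29. interest=⌊823447·152/10000⌋=12516; principal=150757-12516=138241; balance=823447-138241=685206
30. interest=⌊685206·152/10000⌋=10415; principal=150757-10415=140342; balance=685206-140342=544864
31. interest=⌊544864·152/10000⌋=8281; principal=150757-8281=142476; balance=544864-142476=402388
32. interest=⌊402388·152/10000⌋=6116; principal=150757-6116=144641; balance=402388-144641=257747
33. interest=⌊257747·152/10000⌋=3917; principal=150757-3917=146840; balance=257747-146840=110907
34. interest=⌊110907·152/10000⌋=1685; principal=min(150757-1685,110907)=110907; balance=110907-110907=0

1 60144 90613 3866238
2 58766 91991 3774247
3 57368 93389 3680858
4 55949 94808 3586050
5 54507 96250 3489800
6 53044 97713 3392087
7 51559 99198 3292889
8 50051 100706 3192183
9 48521 102236 3089947
10 46967 103790 2986157
11 45389 105368 2880789
12 43787 106970 2773819
13 42162 108595 2665224
14 40511 110246 2554978
15 38835 111922 2443056
16 37134 113623 2329433
17 35407 115350 2214083
18 33654 117103 2096980
19 31874 118883 1978097
20 30067 120690 1857407
21 28232 122525 1734882
22 26370 124387 1610495
23 24479 126278 1484217
24 22560 128197 1356020
25 20611 130146 1225874
26 18633 132124 1093750
27 16625 134132 959618
28 14586 136171 823447
29 12516 138241 685206
30 10415 140342 544864
31 8281 142476 402388
32 6116 144641 257747
33 3917 146840 110907
34 1685 110907 0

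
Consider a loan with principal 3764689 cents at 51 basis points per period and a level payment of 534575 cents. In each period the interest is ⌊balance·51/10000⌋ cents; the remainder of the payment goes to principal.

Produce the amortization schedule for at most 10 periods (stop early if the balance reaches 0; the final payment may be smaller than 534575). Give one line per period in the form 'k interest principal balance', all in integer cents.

1 19199 515376 3249313
2 16571 518004 2731309
3 13929 520646 2210663
4 11274 523301 1687362
5 8605 525970 1161392
6 5923 528652 632740
7 3226 531349 101391
8 517 101391 0

1. interest=⌊3764689·51/10000⌋=19199; principal=534575-19199=515376; balance=3764689-515376=3249313
2. interest=⌊3249313·51/10000⌋=16571; principal=534575-16571=518004; balance=3249313-518004=2731309
3. interest=⌊2731309·51/10000⌋=13929; principal=534575-13929=520646; balance=2731309-520646=2210663
4. interest=⌊2210663·51/10000⌋=11274; principal=534575-11274=523301; balance=2210663-523301=1687362
5. interest=⌊1687362·51/10000⌋=8605; principal=534575-8605=525970; balance=1687362-525970=1161392
6. interest=⌊1161392·51/10000⌋=5923; principal=534575-5923=528652; balance=1161392-528652=632740
7. interest=⌊632740·51/10000⌋=3226; principal=534575-3226=531349; balance=632740-531349=101391
8. interest=⌊101391·51/10000⌋=517; principal=min(534575-517,101391)=101391; balance=101391-101391=0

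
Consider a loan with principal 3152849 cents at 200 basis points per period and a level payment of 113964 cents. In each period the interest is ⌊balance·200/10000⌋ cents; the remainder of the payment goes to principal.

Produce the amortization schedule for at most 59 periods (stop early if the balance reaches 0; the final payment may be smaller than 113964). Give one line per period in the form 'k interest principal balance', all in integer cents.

1. interest=⌊3152849·200/10000⌋=63056; principal=113964-63056=50908; balance=3152849-50908=3101941
2. interest=⌊3101941·200/10000⌋=62038; principal=113964-62038=51926; balance=3101941-51926=3050015
3. interest=⌊3050015·200/10000⌋=61000; principal=113964-61000=52964; balance=3050015-52964=2997051
4. interest=⌊2997051·200/10000⌋=59941; principal=113964-59941=54023; balance=2997051-54023=2943028
5. interest=⌊2943028·200/10000⌋=58860; principal=113964-58860=55104; balance=2943028-55104=2887924
6. interest=⌊2887924·200/10000⌋=57758; principal=113964-57758=56206; balance=2887924-56206=2831718
7. interest=⌊2831718·200/10000⌋=56634; principal=113964-56634=57330; balance=2831718-57330=2774388
8. interest=⌊2774388·200/10000⌋=55487; principal=113964-55487=58477; balance=2774388-58477=2715911
9. interest=⌊2715911·200/10000⌋=54318; principal=113964-54318=59646; balance=2715911-59646=2656265
10. interest=⌊2656265·200/10000⌋=53125; principal=113964-53125=60839; balance=2656265-60839=2595426
11. interest=⌊2595426·200/10000⌋=51908; principal=113964-51908=62056; balance=2595426-62056=2533370
12. interest=⌊2533370·200/10000⌋=50667; principal=113964-50667=63297; balance=2533370-63297=2470073
13. interest=⌊2470073·200/10000⌋=49401; principal=113964-49401=64563; balance=2470073-64563=2405510
14. interest=⌊2405510·200/10000⌋=48110; principal=113964-48110=65854; balance=2405510-65854=2339656
15. interest=⌊2339656·200/10000⌋=46793; principal=113964-46793=67171; balance=2339656-67171=2272485
16. interest=⌊2272485·200/10000⌋=45449; principal=113964-45449=68515; balance=2272485-68515=2203970
17. interest=⌊2203970·200/10000⌋=44079; principal=113964-44079=69885; balance=2203970-69885=2134085
18. interest=⌊2134085·200/10000⌋=42681; principal=113964-42681=71283; balance=2134085-71283=2062802
19. interest=⌊2062802·200/10000⌋=41256; principal=113964-41256=72708; balance=2062802-72708=1990094
20. interest=⌊1990094·200/10000⌋=39801; principal=113964-39801=74163; balance=1990094-74163=1915931
21. interest=⌊1915931·200/10000⌋=38318; principal=113964-38318=75646; balance=1915931-75646=1840285
22. interest=⌊1840285·200/10000⌋=36805; principal=113964-36805=77159; balance=1840285-77159=1763126
23. interest=⌊1763126·200/10000⌋=35262; principal=113964-35262=78702; balance=1763126-78702=1684424
24. interest=⌊1684424·200/10000⌋=33688; principal=113964-33688=80276; balance=1684424-80276=1604148
25. interest=⌊1604148·200/10000⌋=32082; principal=113964-32082=81882; balance=1604148-81882=1522266
26. interest=⌊1522266·200/10000⌋=30445; principal=113964-30445=83519; balance=1522266-83519=1438747
27. interest=⌊1438747·200/10000⌋=28774; principal=113964-28774=85190; balance=1438747-85190=1353557
28. interest=⌊1353557·200/10000⌋=27071; principal=113964-27071=86893; balance=1353557-86893=1266664
29. interest=⌊1266664·200/10000⌋=25333; principal=113964-25333=88631; balance=1266664-88631=1178033
30. interest=⌊1178033·200/10000⌋=23560; principal=113964-23560=90404; balance=1178033-90404=1087629
31. interest=⌊1087629·200/10000⌋=21752; principal=113964-21752=92212; balance=1087629-92212=995417
32. interest=⌊995417·200/10000⌋=19908; principal=113964-19908=94056; balance=995417-94056=901361
33. interest=⌊901361·200/10000⌋=18027; principal=113964-18027=95937; balance=901361-95937=805424
34. interest=⌊805424·200/10000⌋=16108; principal=113964-16108=97856; balance=805424-97856=707568
35. interest=⌊707568·200/10000⌋=14151; principal=113964-14151=99813; balance=707568-99813=607755
36. interest=⌊607755·200/10000⌋=12155; principal=113964-12155=101809; balance=607755-101809=505946
37. interest=⌊505946·200/10000⌋=10118; principal=113964-10118=103846; balance=505946-103846=402100
38. interest=⌊402100·200/10000⌋=8042; principal=113964-8042=105922; balance=402100-105922=296178
39. interest=⌊296178·200/10000⌋=5923; principal=113964-5923=108041; balance=296178-108041=188137
40. interest=⌊188137·200/10000⌋=3762; principal=113964-3762=110202; balance=188137-110202=77935
41. interest=⌊77935·200/10000⌋=1558; principal=min(113964-1558,77935)=77935; balance=77935-77935=0

1 63056 50908 3101941
2 62038 51926 3050015
3 61000 52964 2997051
4 59941 54023 2943028
5 58860 55104 2887924
6 57758 56206 2831718
7 56634 57330 2774388
8 55487 58477 2715911
9 54318 59646 2656265
10 53125 60839 2595426
11 51908 62056 2533370
12 50667 63297 2470073
13 49401 64563 2405510
14 48110 65854 2339656
15 46793 67171 2272485
16 45449 68515 2203970
17 44079 69885 2134085
18 42681 71283 2062802
19 41256 72708 1990094
20 39801 74163 1915931
21 38318 75646 1840285
22 36805 77159 1763126
23 35262 78702 1684424
24 33688 80276 1604148
25 32082 81882 1522266
26 30445 83519 1438747
27 28774 85190 1353557
28 27071 86893 1266664
29 25333 88631 1178033
30 23560 90404 1087629
31 21752 92212 995417
32 19908 94056 901361
33 18027 95937 805424
34 16108 97856 707568
35 14151 99813 607755
36 12155 101809 505946
37 10118 103846 402100
38 8042 105922 296178
39 5923 108041 188137
40 3762 110202 77935
41 1558 77935 0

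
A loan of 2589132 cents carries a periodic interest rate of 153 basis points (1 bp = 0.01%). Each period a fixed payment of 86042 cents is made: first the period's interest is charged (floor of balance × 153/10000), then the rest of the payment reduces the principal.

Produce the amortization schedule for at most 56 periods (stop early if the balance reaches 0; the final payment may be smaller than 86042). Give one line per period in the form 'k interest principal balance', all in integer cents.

1 39613 46429 2542703
2 38903 47139 2495564
3 38182 47860 2447704
4 37449 48593 2399111
5 36706 49336 2349775
6 35951 50091 2299684
7 35185 50857 2248827
8 34407 51635 2197192
9 33617 52425 2144767
10 32814 53228 2091539
11 32000 54042 2037497
12 31173 54869 1982628
13 30334 55708 1926920
14 29481 56561 1870359
15 28616 57426 1812933
16 27737 58305 1754628
17 26845 59197 1695431
18 25940 60102 1635329
19 25020 61022 1574307
20 24086 61956 1512351
21 23138 62904 1449447
22 22176 63866 1385581
23 21199 64843 1320738
24 20207 65835 1254903
25 19200 66842 1188061
26 18177 67865 1120196
27 17138 68904 1051292
28 16084 69958 981334
29 15014 71028 910306
30 13927 72115 838191
31 12824 73218 764973
32 11704 74338 690635
33 10566 75476 615159
34 9411 76631 538528
35 8239 77803 460725
36 7049 78993 381732
37 5840 80202 301530
38 4613 81429 220101
39 3367 82675 137426
40 2102 83940 53486
41 818 53486 0

1. interest=⌊2589132·153/10000⌋=39613; principal=86042-39613=46429; balance=2589132-46429=2542703
2. interest=⌊2542703·153/10000⌋=38903; principal=86042-38903=47139; balance=2542703-47139=2495564
3. interest=⌊2495564·153/10000⌋=38182; principal=86042-38182=47860; balance=2495564-47860=2447704
4. interest=⌊2447704·153/10000⌋=37449; principal=86042-37449=48593; balance=2447704-48593=2399111
5. interest=⌊2399111·153/10000⌋=36706; principal=86042-36706=49336; balance=2399111-49336=2349775
6. interest=⌊2349775·153/10000⌋=35951; principal=86042-35951=50091; balance=2349775-50091=2299684
7. interest=⌊2299684·153/10000⌋=35185; principal=86042-35185=50857; balance=2299684-50857=2248827
8. interest=⌊2248827·153/10000⌋=34407; principal=86042-34407=51635; balance=2248827-51635=2197192
9. interest=⌊2197192·153/10000⌋=33617; principal=86042-33617=52425; balance=2197192-52425=2144767
10. interest=⌊2144767·153/10000⌋=32814; principal=86042-32814=53228; balance=2144767-53228=2091539
11. interest=⌊2091539·153/10000⌋=32000; principal=86042-32000=54042; balance=2091539-54042=2037497
12. interest=⌊2037497·153/10000⌋=31173; principal=86042-31173=54869; balance=2037497-54869=1982628
13. interest=⌊1982628·153/10000⌋=30334; principal=86042-30334=55708; balance=1982628-55708=1926920
14. interest=⌊1926920·153/10000⌋=29481; principal=86042-29481=56561; balance=1926920-56561=1870359
15. interest=⌊1870359·153/10000⌋=28616; principal=86042-28616=57426; balance=1870359-57426=1812933
16. interest=⌊1812933·153/10000⌋=27737; principal=86042-27737=58305; balance=1812933-58305=1754628
17. interest=⌊1754628·153/10000⌋=26845; principal=86042-26845=59197; balance=1754628-59197=1695431
18. interest=⌊1695431·153/10000⌋=25940; principal=86042-25940=60102; balance=1695431-60102=1635329
19. interest=⌊1635329·153/10000⌋=25020; principal=86042-25020=61022; balance=1635329-61022=1574307
20. interest=⌊1574307·153/10000⌋=24086; principal=86042-24086=61956; balance=1574307-61956=1512351
21. interest=⌊1512351·153/10000⌋=23138; principal=86042-23138=62904; balance=1512351-62904=1449447
22. interest=⌊1449447·153/10000⌋=22176; principal=86042-22176=63866; balance=1449447-63866=1385581
23. interest=⌊1385581·153/10000⌋=21199; principal=86042-21199=64843; balance=1385581-64843=1320738
24. interest=⌊1320738·153/10000⌋=20207; principal=86042-20207=65835; balance=1320738-65835=1254903
25. interest=⌊1254903·153/10000⌋=19200; principal=86042-19200=66842; balance=1254903-66842=1188061
26. interest=⌊1188061·153/10000⌋=18177; principal=86042-18177=67865; balance=1188061-67865=1120196
27. interest=⌊1120196·153/10000⌋=17138; principal=86042-17138=68904; balance=1120196-68904=1051292
28. interest=⌊1051292·153/10000⌋=16084; principal=86042-16084=69958; balance=1051292-69958=981334
29. interest=⌊981334·153/10000⌋=15014; principal=86042-15014=71028; balance=981334-71028=910306
30. interest=⌊910306·153/10000⌋=13927; principal=86042-13927=72115; balance=910306-72115=838191
31. interest=⌊838191·153/10000⌋=12824; principal=86042-12824=73218; balance=838191-73218=764973
32. interest=⌊764973·153/10000⌋=11704; principal=86042-11704=74338; balance=764973-74338=690635
33. interest=⌊690635·153/10000⌋=10566; principal=86042-10566=75476; balance=690635-75476=615159
34. interest=⌊615159·153/10000⌋=9411; principal=86042-9411=76631; balance=615159-76631=538528
35. interest=⌊538528·153/10000⌋=8239; principal=86042-8239=77803; balance=538528-77803=460725
36. interest=⌊460725·153/10000⌋=7049; principal=86042-7049=78993; balance=460725-78993=381732
37. interest=⌊381732·153/10000⌋=5840; principal=86042-5840=80202; balance=381732-80202=301530
38. interest=⌊301530·153/10000⌋=4613; principal=86042-4613=81429; balance=301530-81429=220101
39. interest=⌊220101·153/10000⌋=3367; principal=86042-3367=82675; balance=220101-82675=137426
40. interest=⌊137426·153/10000⌋=2102; principal=86042-2102=83940; balance=137426-83940=53486
41. interest=⌊53486·153/10000⌋=818; principal=min(86042-818,53486)=53486; balance=53486-53486=0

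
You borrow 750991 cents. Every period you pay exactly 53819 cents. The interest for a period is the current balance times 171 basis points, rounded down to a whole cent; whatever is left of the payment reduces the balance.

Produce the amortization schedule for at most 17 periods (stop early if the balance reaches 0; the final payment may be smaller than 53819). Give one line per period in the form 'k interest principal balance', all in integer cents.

1. interest=⌊750991·171/10000⌋=12841; principal=53819-12841=40978; balance=750991-40978=710013
2. interest=⌊710013·171/10000⌋=12141; principal=53819-12141=41678; balance=710013-41678=668335
3. interest=⌊668335·171/10000⌋=11428; principal=53819-11428=42391; balance=668335-42391=625944
4. interest=⌊625944·171/10000⌋=10703; principal=53819-10703=43116; balance=625944-43116=582828
5. interest=⌊582828·171/10000⌋=9966; principal=53819-9966=43853; balance=582828-43853=538975
6. interest=⌊538975·171/10000⌋=9216; principal=53819-9216=44603; balance=538975-44603=494372
7. interest=⌊494372·171/10000⌋=8453; principal=53819-8453=45366; balance=494372-45366=449006
8. interest=⌊449006·171/10000⌋=7678; principal=53819-7678=46141; balance=449006-46141=402865
9. interest=⌊402865·171/10000⌋=6888; principal=53819-6888=46931; balance=402865-46931=355934
10. interest=⌊355934·171/10000⌋=6086; principal=53819-6086=47733; balance=355934-47733=308201
11. interest=⌊308201·171/10000⌋=5270; principal=53819-5270=48549; balance=308201-48549=259652
12. interest=⌊259652·171/10000⌋=4440; principal=53819-4440=49379; balance=259652-49379=210273
13. interest=⌊210273·171/10000⌋=3595; principal=53819-3595=50224; balance=210273-50224=160049
14. interest=⌊160049·171/10000⌋=2736; principal=53819-2736=51083; balance=160049-51083=108966
15. interest=⌊108966·171/10000⌋=1863; principal=53819-1863=51956; balance=108966-51956=57010
16. interest=⌊57010·171/10000⌋=974; principal=53819-974=52845; balance=57010-52845=4165
17. interest=⌊4165·171/10000⌋=71; principal=min(53819-71,4165)=4165; balance=4165-4165=0

1 12841 40978 710013
2 12141 41678 668335
3 11428 42391 625944
4 10703 43116 582828
5 9966 43853 538975
6 9216 44603 494372
7 8453 45366 449006
8 7678 46141 402865
9 6888 46931 355934
10 6086 47733 308201
11 5270 48549 259652
12 4440 49379 210273
13 3595 50224 160049
14 2736 51083 108966
15 1863 51956 57010
16 974 52845 4165
17 71 4165 0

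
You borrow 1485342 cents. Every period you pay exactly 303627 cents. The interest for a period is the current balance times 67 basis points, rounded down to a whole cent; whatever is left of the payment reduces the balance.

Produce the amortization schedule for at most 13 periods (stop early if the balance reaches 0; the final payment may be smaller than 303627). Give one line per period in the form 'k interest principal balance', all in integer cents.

1. interest=⌊1485342·67/10000⌋=9951; principal=303627-9951=293676; balance=1485342-293676=1191666
2. interest=⌊1191666·67/10000⌋=7984; principal=303627-7984=295643; balance=1191666-295643=896023
3. interest=⌊896023·67/10000⌋=6003; principal=303627-6003=297624; balance=896023-297624=598399
4. interest=⌊598399·67/10000⌋=4009; principal=303627-4009=299618; balance=598399-299618=298781
5. interest=⌊298781·67/10000⌋=2001; principal=min(303627-2001,298781)=298781; balance=298781-298781=0

1 9951 293676 1191666
2 7984 295643 896023
3 6003 297624 598399
4 4009 299618 298781
5 2001 298781 0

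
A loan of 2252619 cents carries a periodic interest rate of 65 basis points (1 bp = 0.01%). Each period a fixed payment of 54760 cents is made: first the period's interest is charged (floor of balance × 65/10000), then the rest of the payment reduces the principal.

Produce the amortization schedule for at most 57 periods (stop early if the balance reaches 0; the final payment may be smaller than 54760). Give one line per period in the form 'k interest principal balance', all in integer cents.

1 14642 40118 2212501
2 14381 40379 2172122
3 14118 40642 2131480
4 13854 40906 2090574
5 13588 41172 2049402
6 13321 41439 2007963
7 13051 41709 1966254
8 12780 41980 1924274
9 12507 42253 1882021
10 12233 42527 1839494
11 11956 42804 1796690
12 11678 43082 1753608
13 11398 43362 1710246
14 11116 43644 1666602
15 10832 43928 1622674
16 10547 44213 1578461
17 10259 44501 1533960
18 9970 44790 1489170
19 9679 45081 1444089
20 9386 45374 1398715
21 9091 45669 1353046
22 8794 45966 1307080
23 8496 46264 1260816
24 8195 46565 1214251
25 7892 46868 1167383
26 7587 47173 1120210
27 7281 47479 1072731
28 6972 47788 1024943
29 6662 48098 976845
30 6349 48411 928434
31 6034 48726 879708
32 5718 49042 830666
33 5399 49361 781305
34 5078 49682 731623
35 4755 50005 681618
36 4430 50330 631288
37 4103 50657 580631
38 3774 50986 529645
39 3442 51318 478327
40 3109 51651 426676
41 2773 51987 374689
42 2435 52325 322364
43 2095 52665 269699
44 1753 53007 216692
45 1408 53352 163340
46 1061 53699 109641
47 712 54048 55593
48 361 54399 1194
49 7 1194 0

1. interest=⌊2252619·65/10000⌋=14642; principal=54760-14642=40118; balance=2252619-40118=2212501
2. interest=⌊2212501·65/10000⌋=14381; principal=54760-14381=40379; balance=2212501-40379=2172122
3. interest=⌊2172122·65/10000⌋=14118; principal=54760-14118=40642; balance=2172122-40642=2131480
4. interest=⌊2131480·65/10000⌋=13854; principal=54760-13854=40906; balance=2131480-40906=2090574
5. interest=⌊2090574·65/10000⌋=13588; principal=54760-13588=41172; balance=2090574-41172=2049402
6. interest=⌊2049402·65/10000⌋=13321; principal=54760-13321=41439; balance=2049402-41439=2007963
7. interest=⌊2007963·65/10000⌋=13051; principal=54760-13051=41709; balance=2007963-41709=1966254
8. interest=⌊1966254·65/10000⌋=12780; principal=54760-12780=41980; balance=1966254-41980=1924274
9. interest=⌊1924274·65/10000⌋=12507; principal=54760-12507=42253; balance=1924274-42253=1882021
10. interest=⌊1882021·65/10000⌋=12233; principal=54760-12233=42527; balance=1882021-42527=1839494
11. interest=⌊1839494·65/10000⌋=11956; principal=54760-11956=42804; balance=1839494-42804=1796690
12. interest=⌊1796690·65/10000⌋=11678; principal=54760-11678=43082; balance=1796690-43082=1753608
13. interest=⌊1753608·65/10000⌋=11398; principal=54760-11398=43362; balance=1753608-43362=1710246
14. interest=⌊1710246·65/10000⌋=11116; principal=54760-11116=43644; balance=1710246-43644=1666602
15. interest=⌊1666602·65/10000⌋=10832; principal=54760-10832=43928; balance=1666602-43928=1622674
16. interest=⌊1622674·65/10000⌋=10547; principal=54760-10547=44213; balance=1622674-44213=1578461
17. interest=⌊1578461·65/10000⌋=10259; principal=54760-10259=44501; balance=1578461-44501=1533960
18. interest=⌊1533960·65/10000⌋=9970; principal=54760-9970=44790; balance=1533960-44790=1489170
19. interest=⌊1489170·65/10000⌋=9679; principal=54760-9679=45081; balance=1489170-45081=1444089
20. interest=⌊1444089·65/10000⌋=9386; principal=54760-9386=45374; balance=1444089-45374=1398715
21. interest=⌊1398715·65/10000⌋=9091; principal=54760-9091=45669; balance=1398715-45669=1353046
22. interest=⌊1353046·65/10000⌋=8794; principal=54760-8794=45966; balance=1353046-45966=1307080
23. interest=⌊1307080·65/10000⌋=8496; principal=54760-8496=46264; balance=1307080-46264=1260816
24. interest=⌊1260816·65/10000⌋=8195; principal=54760-8195=46565; balance=1260816-46565=1214251
25. interest=⌊1214251·65/10000⌋=7892; principal=54760-7892=46868; balance=1214251-46868=1167383
26. interest=⌊1167383·65/10000⌋=7587; principal=54760-7587=47173; balance=1167383-47173=1120210
27. interest=⌊1120210·65/10000⌋=7281; principal=54760-7281=47479; balance=1120210-47479=1072731
28. interest=⌊1072731·65/10000⌋=6972; principal=54760-6972=47788; balance=1072731-47788=1024943
29. interest=⌊1024943·65/10000⌋=6662; principal=54760-6662=48098; balance=1024943-48098=976845
30. interest=⌊976845·65/10000⌋=6349; principal=54760-6349=48411; balance=976845-48411=928434
31. interest=⌊928434·65/10000⌋=6034; principal=54760-6034=48726; balance=928434-48726=879708
32. interest=⌊879708·65/10000⌋=5718; principal=54760-5718=49042; balance=879708-49042=830666
33. interest=⌊830666·65/10000⌋=5399; principal=54760-5399=49361; balance=830666-49361=781305
34. interest=⌊781305·65/10000⌋=5078; principal=54760-5078=49682; balance=781305-49682=731623
35. interest=⌊731623·65/10000⌋=4755; principal=54760-4755=50005; balance=731623-50005=681618
36. interest=⌊681618·65/10000⌋=4430; principal=54760-4430=50330; balance=681618-50330=631288
37. interest=⌊631288·65/10000⌋=4103; principal=54760-4103=50657; balance=631288-50657=580631
38. interest=⌊580631·65/10000⌋=3774; principal=54760-3774=50986; balance=580631-50986=529645
39. interest=⌊529645·65/10000⌋=3442; principal=54760-3442=51318; balance=529645-51318=478327
40. interest=⌊478327·65/10000⌋=3109; principal=54760-3109=51651; balance=478327-51651=426676
41. interest=⌊426676·65/10000⌋=2773; principal=54760-2773=51987; balance=426676-51987=374689
42. interest=⌊374689·65/10000⌋=2435; principal=54760-2435=52325; balance=374689-52325=322364
43. interest=⌊322364·65/10000⌋=2095; principal=54760-2095=52665; balance=322364-52665=269699
44. interest=⌊269699·65/10000⌋=1753; principal=54760-1753=53007; balance=269699-53007=216692
45. interest=⌊216692·65/10000⌋=1408; principal=54760-1408=53352; balance=216692-53352=163340
46. interest=⌊163340·65/10000⌋=1061; principal=54760-1061=53699; balance=163340-53699=109641
47. interest=⌊109641·65/10000⌋=712; principal=54760-712=54048; balance=109641-54048=55593
48. interest=⌊55593·65/10000⌋=361; principal=54760-361=54399; balance=55593-54399=1194
49. interest=⌊1194·65/10000⌋=7; principal=min(54760-7,1194)=1194; balance=1194-1194=0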